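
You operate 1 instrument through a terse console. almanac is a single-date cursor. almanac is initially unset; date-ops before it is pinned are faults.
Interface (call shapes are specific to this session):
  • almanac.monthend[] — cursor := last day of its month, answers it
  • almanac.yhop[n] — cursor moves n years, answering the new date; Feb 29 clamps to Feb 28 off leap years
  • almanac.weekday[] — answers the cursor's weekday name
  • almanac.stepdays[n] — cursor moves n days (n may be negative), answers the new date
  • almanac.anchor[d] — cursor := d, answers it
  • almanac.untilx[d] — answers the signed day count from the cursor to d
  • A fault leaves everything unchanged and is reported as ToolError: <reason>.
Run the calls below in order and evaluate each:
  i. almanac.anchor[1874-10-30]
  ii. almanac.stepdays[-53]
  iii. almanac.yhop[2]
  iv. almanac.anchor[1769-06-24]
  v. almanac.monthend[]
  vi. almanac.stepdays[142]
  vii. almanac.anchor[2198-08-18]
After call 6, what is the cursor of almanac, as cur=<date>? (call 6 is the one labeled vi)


Answer: cur=1769-11-19

Derivation:
> almanac.anchor d: 1874-10-30
[out] 1874-10-30
> almanac.stepdays n: -53
[out] 1874-09-07
> almanac.yhop n: 2
[out] 1876-09-07
> almanac.anchor d: 1769-06-24
[out] 1769-06-24
> almanac.monthend
[out] 1769-06-30
> almanac.stepdays n: 142
[out] 1769-11-19
> almanac.anchor d: 2198-08-18
[out] 2198-08-18


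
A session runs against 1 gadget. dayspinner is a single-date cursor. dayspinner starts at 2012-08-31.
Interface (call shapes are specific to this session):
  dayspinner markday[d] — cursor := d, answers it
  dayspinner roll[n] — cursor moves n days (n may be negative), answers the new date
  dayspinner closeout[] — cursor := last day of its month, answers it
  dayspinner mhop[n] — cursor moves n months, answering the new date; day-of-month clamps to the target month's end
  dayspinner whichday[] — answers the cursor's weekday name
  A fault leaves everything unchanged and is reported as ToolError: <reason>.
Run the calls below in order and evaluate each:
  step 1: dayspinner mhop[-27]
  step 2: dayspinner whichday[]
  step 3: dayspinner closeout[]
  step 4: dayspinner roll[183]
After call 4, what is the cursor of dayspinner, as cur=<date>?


Answer: cur=2010-11-30

Derivation:
;; dayspinner mhop(n='-27') -> 2010-05-31
;; dayspinner whichday() -> Monday
;; dayspinner closeout() -> 2010-05-31
;; dayspinner roll(n='183') -> 2010-11-30


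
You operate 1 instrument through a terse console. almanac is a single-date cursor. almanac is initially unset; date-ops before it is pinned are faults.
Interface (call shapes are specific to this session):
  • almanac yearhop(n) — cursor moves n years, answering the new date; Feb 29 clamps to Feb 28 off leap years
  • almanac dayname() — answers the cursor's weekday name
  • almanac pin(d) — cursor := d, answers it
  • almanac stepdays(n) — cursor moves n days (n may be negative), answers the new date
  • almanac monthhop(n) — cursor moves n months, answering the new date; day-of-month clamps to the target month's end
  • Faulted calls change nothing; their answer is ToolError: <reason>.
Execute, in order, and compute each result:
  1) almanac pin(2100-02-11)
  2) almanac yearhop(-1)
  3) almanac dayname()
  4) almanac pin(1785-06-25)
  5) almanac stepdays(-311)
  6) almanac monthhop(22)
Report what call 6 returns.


→ almanac pin(d→2100-02-11)
← 2100-02-11
→ almanac yearhop(n→-1)
← 2099-02-11
→ almanac dayname()
← Wednesday
→ almanac pin(d→1785-06-25)
← 1785-06-25
→ almanac stepdays(n→-311)
← 1784-08-18
→ almanac monthhop(n→22)
← 1786-06-18

Answer: 1786-06-18


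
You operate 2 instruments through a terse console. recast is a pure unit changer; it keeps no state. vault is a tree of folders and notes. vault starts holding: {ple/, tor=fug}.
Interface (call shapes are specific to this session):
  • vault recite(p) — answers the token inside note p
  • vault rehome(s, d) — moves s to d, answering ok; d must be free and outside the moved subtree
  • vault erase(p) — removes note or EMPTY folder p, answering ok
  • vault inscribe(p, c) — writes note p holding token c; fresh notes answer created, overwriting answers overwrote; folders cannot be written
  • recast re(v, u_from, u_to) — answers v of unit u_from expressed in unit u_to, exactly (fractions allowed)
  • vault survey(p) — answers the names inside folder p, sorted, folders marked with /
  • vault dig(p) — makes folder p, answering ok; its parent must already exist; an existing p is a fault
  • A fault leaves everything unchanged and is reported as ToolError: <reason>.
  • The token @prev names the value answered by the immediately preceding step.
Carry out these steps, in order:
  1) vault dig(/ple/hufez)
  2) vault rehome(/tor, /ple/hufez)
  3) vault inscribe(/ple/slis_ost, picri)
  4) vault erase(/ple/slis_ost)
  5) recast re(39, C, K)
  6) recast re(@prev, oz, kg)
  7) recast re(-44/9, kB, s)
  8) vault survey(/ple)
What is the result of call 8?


! vault dig(p=/ple/hufez) -> ok
! vault rehome(s=/tor, d=/ple/hufez) -> ToolError: exists
! vault inscribe(p=/ple/slis_ost, c=picri) -> created
! vault erase(p=/ple/slis_ost) -> ok
! recast re(v=39, u_from=C, u_to=K) -> 6243/20
! recast re(v=@prev, u_from=oz, u_to=kg) -> 283177716591/32000000000
! recast re(v=-44/9, u_from=kB, u_to=s) -> ToolError: incompatible units
! vault survey(p=/ple) -> [hufez/]

Answer: [hufez/]


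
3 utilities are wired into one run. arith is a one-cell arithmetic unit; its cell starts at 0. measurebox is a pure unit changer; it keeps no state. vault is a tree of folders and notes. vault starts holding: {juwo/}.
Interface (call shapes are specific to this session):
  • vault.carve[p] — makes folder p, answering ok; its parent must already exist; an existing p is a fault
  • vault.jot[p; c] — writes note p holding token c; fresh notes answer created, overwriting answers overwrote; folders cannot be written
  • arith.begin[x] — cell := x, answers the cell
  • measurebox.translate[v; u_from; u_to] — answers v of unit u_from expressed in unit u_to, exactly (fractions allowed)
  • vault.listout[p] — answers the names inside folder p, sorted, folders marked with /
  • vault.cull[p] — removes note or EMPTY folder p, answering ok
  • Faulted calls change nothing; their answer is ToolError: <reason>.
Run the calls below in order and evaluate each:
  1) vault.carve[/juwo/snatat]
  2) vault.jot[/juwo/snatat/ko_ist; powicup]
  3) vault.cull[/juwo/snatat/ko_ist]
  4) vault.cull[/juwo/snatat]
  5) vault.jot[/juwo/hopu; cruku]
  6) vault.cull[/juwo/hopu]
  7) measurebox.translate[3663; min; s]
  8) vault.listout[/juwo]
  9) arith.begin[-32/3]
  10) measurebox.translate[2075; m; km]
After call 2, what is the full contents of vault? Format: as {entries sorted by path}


Answer: {juwo/, juwo/snatat/, juwo/snatat/ko_ist=powicup}

Derivation:
Step: vault.carve[/juwo/snatat]
Result: ok
Step: vault.jot[/juwo/snatat/ko_ist; powicup]
Result: created
Step: vault.cull[/juwo/snatat/ko_ist]
Result: ok
Step: vault.cull[/juwo/snatat]
Result: ok
Step: vault.jot[/juwo/hopu; cruku]
Result: created
Step: vault.cull[/juwo/hopu]
Result: ok
Step: measurebox.translate[3663; min; s]
Result: 219780
Step: vault.listout[/juwo]
Result: []
Step: arith.begin[-32/3]
Result: -32/3
Step: measurebox.translate[2075; m; km]
Result: 83/40


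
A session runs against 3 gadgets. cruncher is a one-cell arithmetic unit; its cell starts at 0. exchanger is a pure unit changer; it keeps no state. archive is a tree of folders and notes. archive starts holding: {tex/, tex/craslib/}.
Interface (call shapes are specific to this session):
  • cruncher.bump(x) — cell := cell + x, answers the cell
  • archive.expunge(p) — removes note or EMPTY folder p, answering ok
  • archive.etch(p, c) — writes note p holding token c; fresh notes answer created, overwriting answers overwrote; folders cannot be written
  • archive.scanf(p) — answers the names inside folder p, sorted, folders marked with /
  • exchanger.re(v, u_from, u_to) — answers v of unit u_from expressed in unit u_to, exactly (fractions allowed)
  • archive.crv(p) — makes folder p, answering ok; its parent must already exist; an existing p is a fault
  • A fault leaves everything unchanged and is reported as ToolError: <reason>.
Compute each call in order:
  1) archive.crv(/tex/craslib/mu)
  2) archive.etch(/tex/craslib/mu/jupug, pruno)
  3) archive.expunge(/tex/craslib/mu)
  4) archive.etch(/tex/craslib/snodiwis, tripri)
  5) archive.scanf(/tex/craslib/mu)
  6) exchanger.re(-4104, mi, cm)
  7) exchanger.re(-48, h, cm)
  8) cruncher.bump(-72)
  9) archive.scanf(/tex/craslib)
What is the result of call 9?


# crv(/tex/craslib/mu) : ok
# etch(/tex/craslib/mu/jupug, pruno) : created
# expunge(/tex/craslib/mu) : ToolError: not empty
# etch(/tex/craslib/snodiwis, tripri) : created
# scanf(/tex/craslib/mu) : [jupug]
# re(-4104, mi, cm) : -3302373888/5
# re(-48, h, cm) : ToolError: incompatible units
# bump(-72) : -72
# scanf(/tex/craslib) : [mu/, snodiwis]

Answer: [mu/, snodiwis]


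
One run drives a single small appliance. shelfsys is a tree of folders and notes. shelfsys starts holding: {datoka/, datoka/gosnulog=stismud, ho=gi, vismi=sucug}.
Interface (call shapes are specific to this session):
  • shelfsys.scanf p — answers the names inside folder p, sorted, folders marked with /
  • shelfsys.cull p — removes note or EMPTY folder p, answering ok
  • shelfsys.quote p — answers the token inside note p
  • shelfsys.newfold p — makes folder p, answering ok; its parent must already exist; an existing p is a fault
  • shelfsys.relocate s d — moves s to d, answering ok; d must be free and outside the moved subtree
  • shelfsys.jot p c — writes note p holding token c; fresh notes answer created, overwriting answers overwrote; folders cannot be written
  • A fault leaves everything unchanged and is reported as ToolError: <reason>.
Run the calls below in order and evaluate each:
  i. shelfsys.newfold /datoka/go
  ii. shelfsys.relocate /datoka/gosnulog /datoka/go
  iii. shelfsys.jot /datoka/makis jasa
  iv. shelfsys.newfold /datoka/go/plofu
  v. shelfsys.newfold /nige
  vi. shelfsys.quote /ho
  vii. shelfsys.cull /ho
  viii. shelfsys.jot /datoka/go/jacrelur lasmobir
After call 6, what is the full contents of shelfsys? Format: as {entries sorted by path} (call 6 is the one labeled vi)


Answer: {datoka/, datoka/go/, datoka/go/plofu/, datoka/gosnulog=stismud, datoka/makis=jasa, ho=gi, nige/, vismi=sucug}

Derivation:
>>> shelfsys.newfold p='/datoka/go'
[out] ok
>>> shelfsys.relocate s='/datoka/gosnulog' d='/datoka/go'
[out] ToolError: exists
>>> shelfsys.jot p='/datoka/makis' c='jasa'
[out] created
>>> shelfsys.newfold p='/datoka/go/plofu'
[out] ok
>>> shelfsys.newfold p='/nige'
[out] ok
>>> shelfsys.quote p='/ho'
[out] gi
>>> shelfsys.cull p='/ho'
[out] ok
>>> shelfsys.jot p='/datoka/go/jacrelur' c='lasmobir'
[out] created


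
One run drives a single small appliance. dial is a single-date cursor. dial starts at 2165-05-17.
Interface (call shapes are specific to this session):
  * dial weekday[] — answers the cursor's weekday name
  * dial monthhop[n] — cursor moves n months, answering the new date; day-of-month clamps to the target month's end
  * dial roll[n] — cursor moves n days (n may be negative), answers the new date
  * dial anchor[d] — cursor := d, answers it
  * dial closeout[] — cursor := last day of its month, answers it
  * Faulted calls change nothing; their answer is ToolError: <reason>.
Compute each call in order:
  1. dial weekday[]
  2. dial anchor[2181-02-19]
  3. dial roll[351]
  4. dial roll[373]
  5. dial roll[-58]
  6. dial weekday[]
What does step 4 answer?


Answer: 2183-02-13

Derivation:
I use dial weekday(), and see Friday.
I run dial anchor passing 2181-02-19, yielding 2181-02-19.
I try dial roll passing 351, which returns 2182-02-05.
Then dial roll passing 373, and get 2183-02-13.
Next I call dial roll passing -58, → 2182-12-17.
I try dial weekday, giving Tuesday.


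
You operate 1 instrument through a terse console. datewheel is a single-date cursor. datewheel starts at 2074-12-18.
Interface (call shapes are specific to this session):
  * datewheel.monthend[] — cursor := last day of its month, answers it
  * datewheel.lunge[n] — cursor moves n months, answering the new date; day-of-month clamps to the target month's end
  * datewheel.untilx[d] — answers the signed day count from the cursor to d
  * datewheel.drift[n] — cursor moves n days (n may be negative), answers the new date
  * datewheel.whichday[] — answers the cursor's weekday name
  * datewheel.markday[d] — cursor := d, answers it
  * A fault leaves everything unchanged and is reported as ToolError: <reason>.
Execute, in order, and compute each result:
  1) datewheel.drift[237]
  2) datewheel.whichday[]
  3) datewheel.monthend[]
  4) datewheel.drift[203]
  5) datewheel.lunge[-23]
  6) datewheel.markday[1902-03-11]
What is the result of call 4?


Act: drift[n='237']
Obs: 2075-08-12
Act: whichday[]
Obs: Monday
Act: monthend[]
Obs: 2075-08-31
Act: drift[n='203']
Obs: 2076-03-21
Act: lunge[n='-23']
Obs: 2074-04-21
Act: markday[d='1902-03-11']
Obs: 1902-03-11

Answer: 2076-03-21


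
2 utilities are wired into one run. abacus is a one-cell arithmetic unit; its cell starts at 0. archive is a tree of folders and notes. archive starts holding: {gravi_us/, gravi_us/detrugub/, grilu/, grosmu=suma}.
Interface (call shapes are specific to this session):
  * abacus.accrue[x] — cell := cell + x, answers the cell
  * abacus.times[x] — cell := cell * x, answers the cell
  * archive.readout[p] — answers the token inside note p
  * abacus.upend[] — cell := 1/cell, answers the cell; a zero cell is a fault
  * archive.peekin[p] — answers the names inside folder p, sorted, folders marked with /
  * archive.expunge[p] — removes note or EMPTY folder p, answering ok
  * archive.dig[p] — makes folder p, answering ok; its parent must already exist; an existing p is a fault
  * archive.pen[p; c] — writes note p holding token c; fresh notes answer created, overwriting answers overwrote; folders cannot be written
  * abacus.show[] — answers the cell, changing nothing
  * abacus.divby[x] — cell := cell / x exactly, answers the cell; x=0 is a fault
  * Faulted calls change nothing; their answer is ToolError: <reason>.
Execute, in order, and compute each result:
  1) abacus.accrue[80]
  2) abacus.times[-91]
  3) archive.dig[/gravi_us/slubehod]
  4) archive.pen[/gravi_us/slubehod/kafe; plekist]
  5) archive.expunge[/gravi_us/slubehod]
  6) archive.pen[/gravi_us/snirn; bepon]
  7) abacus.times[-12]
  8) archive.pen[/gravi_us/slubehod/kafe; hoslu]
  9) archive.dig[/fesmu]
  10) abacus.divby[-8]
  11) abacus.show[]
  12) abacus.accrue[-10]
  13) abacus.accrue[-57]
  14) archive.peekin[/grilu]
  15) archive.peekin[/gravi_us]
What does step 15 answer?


;; abacus.accrue(x→80) => 80
;; abacus.times(x→-91) => -7280
;; archive.dig(p→/gravi_us/slubehod) => ok
;; archive.pen(p→/gravi_us/slubehod/kafe, c→plekist) => created
;; archive.expunge(p→/gravi_us/slubehod) => ToolError: not empty
;; archive.pen(p→/gravi_us/snirn, c→bepon) => created
;; abacus.times(x→-12) => 87360
;; archive.pen(p→/gravi_us/slubehod/kafe, c→hoslu) => overwrote
;; archive.dig(p→/fesmu) => ok
;; abacus.divby(x→-8) => -10920
;; abacus.show() => -10920
;; abacus.accrue(x→-10) => -10930
;; abacus.accrue(x→-57) => -10987
;; archive.peekin(p→/grilu) => []
;; archive.peekin(p→/gravi_us) => [detrugub/, slubehod/, snirn]

Answer: [detrugub/, slubehod/, snirn]


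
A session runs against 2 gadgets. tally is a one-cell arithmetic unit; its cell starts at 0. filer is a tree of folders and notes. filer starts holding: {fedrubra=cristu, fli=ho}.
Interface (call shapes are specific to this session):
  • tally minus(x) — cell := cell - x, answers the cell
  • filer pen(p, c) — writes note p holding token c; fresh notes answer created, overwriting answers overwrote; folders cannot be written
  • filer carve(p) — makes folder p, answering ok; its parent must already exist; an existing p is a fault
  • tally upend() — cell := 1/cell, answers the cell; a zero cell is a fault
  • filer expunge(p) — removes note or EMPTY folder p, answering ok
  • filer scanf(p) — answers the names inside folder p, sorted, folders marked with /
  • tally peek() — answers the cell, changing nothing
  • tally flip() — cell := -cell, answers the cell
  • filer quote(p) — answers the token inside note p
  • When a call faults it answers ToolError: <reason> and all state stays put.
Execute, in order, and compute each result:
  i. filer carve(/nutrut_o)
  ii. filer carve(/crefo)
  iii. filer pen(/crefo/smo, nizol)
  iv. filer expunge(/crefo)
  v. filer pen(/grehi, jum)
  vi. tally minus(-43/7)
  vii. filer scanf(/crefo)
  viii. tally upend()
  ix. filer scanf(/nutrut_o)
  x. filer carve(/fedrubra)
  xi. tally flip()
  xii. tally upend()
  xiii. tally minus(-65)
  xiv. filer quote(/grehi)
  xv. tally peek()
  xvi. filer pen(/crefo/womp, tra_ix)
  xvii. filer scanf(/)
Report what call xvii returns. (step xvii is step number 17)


I try filer carve with p→/nutrut_o, and observe ok.
I run filer carve with p→/crefo, yielding ok.
Now I run filer pen with p→/crefo/smo, c→nizol, and get created.
I use filer expunge with p→/crefo, and get ToolError: not empty.
Then filer pen with p→/grehi, c→jum, and see created.
Using tally minus with x→-43/7: 43/7.
Now I run filer scanf with p→/crefo: [smo].
Using tally upend, yielding 7/43.
I use filer scanf with p→/nutrut_o, and see [].
Then filer carve with p→/fedrubra, → ToolError: exists.
Then tally flip, and get -7/43.
Now I run tally upend: -43/7.
I use tally minus with x→-65: 412/7.
Now I run filer quote with p→/grehi, and get jum.
Next I call tally peek, giving 412/7.
Now I run filer pen with p→/crefo/womp, c→tra_ix: created.
I use filer scanf with p→/, — result: [crefo/, fedrubra, fli, grehi, nutrut_o/].

Answer: [crefo/, fedrubra, fli, grehi, nutrut_o/]


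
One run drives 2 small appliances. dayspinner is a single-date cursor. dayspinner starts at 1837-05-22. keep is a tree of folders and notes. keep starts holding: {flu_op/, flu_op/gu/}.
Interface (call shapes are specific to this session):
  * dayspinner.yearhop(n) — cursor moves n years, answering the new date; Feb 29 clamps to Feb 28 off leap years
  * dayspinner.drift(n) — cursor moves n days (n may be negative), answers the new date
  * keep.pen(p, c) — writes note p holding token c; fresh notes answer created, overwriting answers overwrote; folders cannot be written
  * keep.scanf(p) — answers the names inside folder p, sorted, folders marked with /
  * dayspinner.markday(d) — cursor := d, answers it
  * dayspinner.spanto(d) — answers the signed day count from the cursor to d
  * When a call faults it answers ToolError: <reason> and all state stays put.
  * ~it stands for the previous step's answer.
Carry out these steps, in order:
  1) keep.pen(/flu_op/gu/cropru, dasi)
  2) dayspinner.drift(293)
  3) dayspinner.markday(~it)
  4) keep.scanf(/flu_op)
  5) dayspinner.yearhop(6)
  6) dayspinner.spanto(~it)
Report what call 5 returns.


Calling pen with p=/flu_op/gu/cropru, c=dasi, which returns created.
I run drift with n=293, yielding 1838-03-11.
I run markday with d=~it: 1838-03-11.
I run scanf with p=/flu_op, yielding [gu/].
I call yearhop with n=6, which returns 1844-03-11.
I invoke spanto with d=~it, giving 0.

Answer: 1844-03-11


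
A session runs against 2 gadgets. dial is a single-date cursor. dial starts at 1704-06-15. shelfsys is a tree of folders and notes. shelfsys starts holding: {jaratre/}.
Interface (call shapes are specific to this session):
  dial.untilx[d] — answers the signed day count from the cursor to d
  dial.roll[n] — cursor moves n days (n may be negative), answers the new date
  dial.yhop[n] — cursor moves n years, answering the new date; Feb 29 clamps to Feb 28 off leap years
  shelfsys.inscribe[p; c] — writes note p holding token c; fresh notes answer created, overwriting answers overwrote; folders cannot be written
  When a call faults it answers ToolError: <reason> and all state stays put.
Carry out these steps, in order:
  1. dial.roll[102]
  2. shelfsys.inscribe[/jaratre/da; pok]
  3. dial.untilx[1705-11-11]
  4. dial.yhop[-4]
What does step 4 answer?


Then dial.roll on 102, and see 1704-09-25.
Invoking shelfsys.inscribe on /jaratre/da, pok: created.
I run dial.untilx on 1705-11-11, which returns 412.
Invoking dial.yhop on -4, and observe 1700-09-25.

Answer: 1700-09-25


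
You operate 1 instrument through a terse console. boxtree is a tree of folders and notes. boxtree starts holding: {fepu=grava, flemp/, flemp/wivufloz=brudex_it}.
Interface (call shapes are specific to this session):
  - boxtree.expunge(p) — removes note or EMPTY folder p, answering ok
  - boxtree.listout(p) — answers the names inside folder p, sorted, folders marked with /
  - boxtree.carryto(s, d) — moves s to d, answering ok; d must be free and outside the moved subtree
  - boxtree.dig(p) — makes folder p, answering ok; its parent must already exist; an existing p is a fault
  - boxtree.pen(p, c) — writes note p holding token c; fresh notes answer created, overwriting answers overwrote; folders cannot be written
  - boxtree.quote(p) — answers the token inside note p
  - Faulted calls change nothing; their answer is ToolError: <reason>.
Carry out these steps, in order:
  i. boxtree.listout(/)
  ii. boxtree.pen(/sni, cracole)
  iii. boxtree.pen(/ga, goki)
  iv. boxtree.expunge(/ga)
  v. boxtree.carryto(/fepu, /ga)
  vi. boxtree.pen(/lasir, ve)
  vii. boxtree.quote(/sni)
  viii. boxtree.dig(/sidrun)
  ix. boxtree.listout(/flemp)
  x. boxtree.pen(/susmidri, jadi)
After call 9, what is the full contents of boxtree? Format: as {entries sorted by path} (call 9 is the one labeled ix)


Answer: {flemp/, flemp/wivufloz=brudex_it, ga=grava, lasir=ve, sidrun/, sni=cracole}

Derivation:
Act: boxtree.listout[/]
Obs: [fepu, flemp/]
Act: boxtree.pen[/sni; cracole]
Obs: created
Act: boxtree.pen[/ga; goki]
Obs: created
Act: boxtree.expunge[/ga]
Obs: ok
Act: boxtree.carryto[/fepu; /ga]
Obs: ok
Act: boxtree.pen[/lasir; ve]
Obs: created
Act: boxtree.quote[/sni]
Obs: cracole
Act: boxtree.dig[/sidrun]
Obs: ok
Act: boxtree.listout[/flemp]
Obs: [wivufloz]
Act: boxtree.pen[/susmidri; jadi]
Obs: created


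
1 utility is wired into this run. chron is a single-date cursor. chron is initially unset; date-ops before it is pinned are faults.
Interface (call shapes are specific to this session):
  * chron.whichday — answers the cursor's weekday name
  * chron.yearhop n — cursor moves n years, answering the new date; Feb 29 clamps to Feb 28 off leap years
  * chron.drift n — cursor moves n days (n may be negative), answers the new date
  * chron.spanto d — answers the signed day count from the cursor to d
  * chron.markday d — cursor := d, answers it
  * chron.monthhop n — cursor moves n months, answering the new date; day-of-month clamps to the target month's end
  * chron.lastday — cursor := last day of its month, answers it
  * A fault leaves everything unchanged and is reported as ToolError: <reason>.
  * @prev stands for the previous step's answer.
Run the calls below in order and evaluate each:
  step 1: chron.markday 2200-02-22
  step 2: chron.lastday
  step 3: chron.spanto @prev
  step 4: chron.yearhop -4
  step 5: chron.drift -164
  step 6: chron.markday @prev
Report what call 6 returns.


Answer: 2195-09-17

Derivation:
% markday(d=2200-02-22) : 2200-02-22
% lastday() : 2200-02-28
% spanto(d=@prev) : 0
% yearhop(n=-4) : 2196-02-28
% drift(n=-164) : 2195-09-17
% markday(d=@prev) : 2195-09-17


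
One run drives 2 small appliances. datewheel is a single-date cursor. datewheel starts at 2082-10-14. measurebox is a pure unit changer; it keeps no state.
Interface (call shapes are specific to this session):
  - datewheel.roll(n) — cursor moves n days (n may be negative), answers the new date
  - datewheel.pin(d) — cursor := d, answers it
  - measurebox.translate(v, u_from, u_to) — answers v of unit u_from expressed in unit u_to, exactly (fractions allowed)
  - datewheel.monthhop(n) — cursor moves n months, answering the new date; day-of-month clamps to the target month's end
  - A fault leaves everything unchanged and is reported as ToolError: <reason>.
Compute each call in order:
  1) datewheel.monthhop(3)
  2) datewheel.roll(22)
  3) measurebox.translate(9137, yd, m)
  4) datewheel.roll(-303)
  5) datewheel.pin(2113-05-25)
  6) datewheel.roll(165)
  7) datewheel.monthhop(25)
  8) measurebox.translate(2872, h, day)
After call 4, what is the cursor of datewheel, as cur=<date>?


Then datewheel.monthhop on n='3', → 2083-01-14.
I call datewheel.roll on n='22', which returns 2083-02-05.
I call measurebox.translate on v='9137', u_from='yd', u_to='m', yielding 10443591/1250.
Then datewheel.roll on n='-303', and see 2082-04-08.
I invoke datewheel.pin on d='2113-05-25', which returns 2113-05-25.
Now I run datewheel.roll on n='165', and see 2113-11-06.
I call datewheel.monthhop on n='25', and observe 2115-12-06.
I invoke measurebox.translate on v='2872', u_from='h', u_to='day', yielding 359/3.

Answer: cur=2082-04-08


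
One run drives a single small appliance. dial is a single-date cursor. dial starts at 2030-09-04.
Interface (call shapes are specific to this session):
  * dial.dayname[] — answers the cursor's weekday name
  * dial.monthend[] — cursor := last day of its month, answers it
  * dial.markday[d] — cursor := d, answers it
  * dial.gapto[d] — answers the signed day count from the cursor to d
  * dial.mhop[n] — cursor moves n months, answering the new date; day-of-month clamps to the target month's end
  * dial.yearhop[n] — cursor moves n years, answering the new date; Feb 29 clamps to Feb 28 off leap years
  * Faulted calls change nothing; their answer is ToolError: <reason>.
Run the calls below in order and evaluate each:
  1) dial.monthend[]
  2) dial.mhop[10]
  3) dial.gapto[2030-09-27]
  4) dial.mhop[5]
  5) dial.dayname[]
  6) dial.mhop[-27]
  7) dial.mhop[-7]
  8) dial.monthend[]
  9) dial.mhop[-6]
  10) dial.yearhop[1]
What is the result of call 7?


Answer: 2029-02-28

Derivation:
! dial.monthend() : 2030-09-30
! dial.mhop(n: 10) : 2031-07-30
! dial.gapto(d: 2030-09-27) : -306
! dial.mhop(n: 5) : 2031-12-30
! dial.dayname() : Tuesday
! dial.mhop(n: -27) : 2029-09-30
! dial.mhop(n: -7) : 2029-02-28
! dial.monthend() : 2029-02-28
! dial.mhop(n: -6) : 2028-08-28
! dial.yearhop(n: 1) : 2029-08-28


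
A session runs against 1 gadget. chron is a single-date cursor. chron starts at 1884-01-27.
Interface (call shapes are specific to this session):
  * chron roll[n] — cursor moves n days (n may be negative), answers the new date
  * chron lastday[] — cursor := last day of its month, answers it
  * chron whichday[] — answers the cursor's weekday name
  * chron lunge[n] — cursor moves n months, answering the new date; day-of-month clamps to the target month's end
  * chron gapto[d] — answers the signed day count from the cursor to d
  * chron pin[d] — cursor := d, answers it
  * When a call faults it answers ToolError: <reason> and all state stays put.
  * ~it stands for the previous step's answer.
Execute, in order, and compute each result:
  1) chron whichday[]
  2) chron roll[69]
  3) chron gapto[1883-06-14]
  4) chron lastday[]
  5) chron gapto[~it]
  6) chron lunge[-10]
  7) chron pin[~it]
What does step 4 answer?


Answer: 1884-04-30

Derivation:
-- 1. chron whichday() => Sunday
-- 2. chron roll(n→69) => 1884-04-05
-- 3. chron gapto(d→1883-06-14) => -296
-- 4. chron lastday() => 1884-04-30
-- 5. chron gapto(d→~it) => 0
-- 6. chron lunge(n→-10) => 1883-06-30
-- 7. chron pin(d→~it) => 1883-06-30


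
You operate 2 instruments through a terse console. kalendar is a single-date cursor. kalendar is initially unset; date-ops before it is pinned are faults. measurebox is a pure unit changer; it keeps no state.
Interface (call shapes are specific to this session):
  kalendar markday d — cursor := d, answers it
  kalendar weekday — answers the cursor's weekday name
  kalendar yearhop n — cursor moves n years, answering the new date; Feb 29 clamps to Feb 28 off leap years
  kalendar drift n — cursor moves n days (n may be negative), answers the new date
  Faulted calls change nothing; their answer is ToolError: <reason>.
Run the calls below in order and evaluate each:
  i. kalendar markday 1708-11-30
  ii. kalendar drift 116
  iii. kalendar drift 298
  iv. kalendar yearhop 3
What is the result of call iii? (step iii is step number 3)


>>> kalendar markday 1708-11-30
:: 1708-11-30
>>> kalendar drift 116
:: 1709-03-26
>>> kalendar drift 298
:: 1710-01-18
>>> kalendar yearhop 3
:: 1713-01-18

Answer: 1710-01-18


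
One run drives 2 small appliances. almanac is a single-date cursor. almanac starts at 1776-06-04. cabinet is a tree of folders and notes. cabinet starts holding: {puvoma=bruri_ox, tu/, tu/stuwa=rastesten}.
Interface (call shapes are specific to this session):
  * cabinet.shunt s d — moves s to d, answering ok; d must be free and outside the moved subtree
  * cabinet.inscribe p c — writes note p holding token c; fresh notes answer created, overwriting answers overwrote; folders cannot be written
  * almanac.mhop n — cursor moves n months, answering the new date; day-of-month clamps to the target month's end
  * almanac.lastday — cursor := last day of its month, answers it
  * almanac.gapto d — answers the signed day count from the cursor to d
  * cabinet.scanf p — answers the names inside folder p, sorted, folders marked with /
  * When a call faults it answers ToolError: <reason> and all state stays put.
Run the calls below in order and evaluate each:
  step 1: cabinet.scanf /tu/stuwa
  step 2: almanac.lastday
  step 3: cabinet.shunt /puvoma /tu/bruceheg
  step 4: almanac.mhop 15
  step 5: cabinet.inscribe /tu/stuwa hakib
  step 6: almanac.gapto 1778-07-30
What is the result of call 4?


Answer: 1777-09-30

Derivation:
Now I run cabinet.scanf(p→/tu/stuwa), → ToolError: not a directory.
I invoke almanac.lastday(), and see 1776-06-30.
Then cabinet.shunt(s→/puvoma, d→/tu/bruceheg), which returns ok.
Calling almanac.mhop(n→15), and observe 1777-09-30.
I call cabinet.inscribe(p→/tu/stuwa, c→hakib), — result: overwrote.
I invoke almanac.gapto(d→1778-07-30), and see 303.


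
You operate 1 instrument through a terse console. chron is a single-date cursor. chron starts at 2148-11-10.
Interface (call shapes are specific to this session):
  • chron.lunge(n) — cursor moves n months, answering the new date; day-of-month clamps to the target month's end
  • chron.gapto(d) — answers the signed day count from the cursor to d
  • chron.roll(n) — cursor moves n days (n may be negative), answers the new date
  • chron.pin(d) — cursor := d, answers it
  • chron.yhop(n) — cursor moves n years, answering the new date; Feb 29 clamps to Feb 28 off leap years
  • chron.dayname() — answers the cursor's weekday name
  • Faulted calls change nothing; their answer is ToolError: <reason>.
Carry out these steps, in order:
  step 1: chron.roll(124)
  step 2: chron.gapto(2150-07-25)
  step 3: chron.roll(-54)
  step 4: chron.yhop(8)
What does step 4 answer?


Answer: 2157-01-19

Derivation:
I invoke roll using n='124', giving 2149-03-14.
Next I call gapto using d='2150-07-25', → 498.
Then roll using n='-54', and get 2149-01-19.
Using yhop using n='8', and get 2157-01-19.


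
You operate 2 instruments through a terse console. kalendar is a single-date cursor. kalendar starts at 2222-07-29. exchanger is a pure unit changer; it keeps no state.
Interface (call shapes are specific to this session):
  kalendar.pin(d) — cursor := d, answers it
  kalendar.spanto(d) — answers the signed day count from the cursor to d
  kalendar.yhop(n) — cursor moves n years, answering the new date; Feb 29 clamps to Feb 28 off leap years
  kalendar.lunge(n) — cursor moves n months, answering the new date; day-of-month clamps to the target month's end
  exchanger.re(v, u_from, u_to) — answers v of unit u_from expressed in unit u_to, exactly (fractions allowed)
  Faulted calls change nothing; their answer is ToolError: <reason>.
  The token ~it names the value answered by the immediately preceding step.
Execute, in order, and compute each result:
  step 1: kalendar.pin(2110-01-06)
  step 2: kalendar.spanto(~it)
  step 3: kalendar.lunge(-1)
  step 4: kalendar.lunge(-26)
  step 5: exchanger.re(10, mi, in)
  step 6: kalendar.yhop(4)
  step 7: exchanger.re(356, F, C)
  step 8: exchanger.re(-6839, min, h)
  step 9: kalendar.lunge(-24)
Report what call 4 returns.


>> pin(d=2110-01-06)
<< 2110-01-06
>> spanto(d=~it)
<< 0
>> lunge(n=-1)
<< 2109-12-06
>> lunge(n=-26)
<< 2107-10-06
>> re(v=10, u_from=mi, u_to=in)
<< 633600
>> yhop(n=4)
<< 2111-10-06
>> re(v=356, u_from=F, u_to=C)
<< 180
>> re(v=-6839, u_from=min, u_to=h)
<< -6839/60
>> lunge(n=-24)
<< 2109-10-06

Answer: 2107-10-06


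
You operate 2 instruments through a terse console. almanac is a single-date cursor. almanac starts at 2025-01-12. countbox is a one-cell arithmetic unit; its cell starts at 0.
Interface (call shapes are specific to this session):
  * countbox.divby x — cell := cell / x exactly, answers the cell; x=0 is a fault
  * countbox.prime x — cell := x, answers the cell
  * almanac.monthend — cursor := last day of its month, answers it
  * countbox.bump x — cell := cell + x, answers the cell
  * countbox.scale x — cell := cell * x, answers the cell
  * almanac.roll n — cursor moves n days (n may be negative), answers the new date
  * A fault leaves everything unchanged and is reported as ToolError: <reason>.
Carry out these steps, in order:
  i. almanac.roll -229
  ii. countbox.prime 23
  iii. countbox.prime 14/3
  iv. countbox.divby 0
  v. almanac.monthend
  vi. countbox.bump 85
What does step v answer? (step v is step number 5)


Answer: 2024-05-31

Derivation:
-> roll(n→-229)
<- 2024-05-28
-> prime(x→23)
<- 23
-> prime(x→14/3)
<- 14/3
-> divby(x→0)
<- ToolError: division by zero
-> monthend()
<- 2024-05-31
-> bump(x→85)
<- 269/3


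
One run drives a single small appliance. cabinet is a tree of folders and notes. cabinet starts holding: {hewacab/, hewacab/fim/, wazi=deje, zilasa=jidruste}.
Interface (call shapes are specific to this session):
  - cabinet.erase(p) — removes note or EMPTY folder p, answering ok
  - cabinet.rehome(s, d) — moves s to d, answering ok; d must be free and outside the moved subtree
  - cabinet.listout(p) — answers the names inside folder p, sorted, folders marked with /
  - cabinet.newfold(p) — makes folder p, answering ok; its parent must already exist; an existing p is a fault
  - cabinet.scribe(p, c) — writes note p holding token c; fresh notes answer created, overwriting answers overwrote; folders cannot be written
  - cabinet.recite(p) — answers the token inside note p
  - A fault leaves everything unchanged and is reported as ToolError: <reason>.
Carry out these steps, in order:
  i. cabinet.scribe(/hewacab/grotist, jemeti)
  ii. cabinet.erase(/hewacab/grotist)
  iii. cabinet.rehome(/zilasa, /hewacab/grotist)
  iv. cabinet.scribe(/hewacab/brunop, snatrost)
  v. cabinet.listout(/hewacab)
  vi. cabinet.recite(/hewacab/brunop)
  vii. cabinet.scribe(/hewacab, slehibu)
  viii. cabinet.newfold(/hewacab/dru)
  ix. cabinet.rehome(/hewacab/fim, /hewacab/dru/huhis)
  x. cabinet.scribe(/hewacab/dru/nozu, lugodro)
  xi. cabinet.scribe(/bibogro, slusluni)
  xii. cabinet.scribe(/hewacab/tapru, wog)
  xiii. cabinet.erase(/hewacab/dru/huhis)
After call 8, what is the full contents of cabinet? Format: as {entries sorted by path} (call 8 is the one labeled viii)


Answer: {hewacab/, hewacab/brunop=snatrost, hewacab/dru/, hewacab/fim/, hewacab/grotist=jidruste, wazi=deje}

Derivation:
~$ cabinet.scribe p='/hewacab/grotist' c='jemeti'
= created
~$ cabinet.erase p='/hewacab/grotist'
= ok
~$ cabinet.rehome s='/zilasa' d='/hewacab/grotist'
= ok
~$ cabinet.scribe p='/hewacab/brunop' c='snatrost'
= created
~$ cabinet.listout p='/hewacab'
= [brunop, fim/, grotist]
~$ cabinet.recite p='/hewacab/brunop'
= snatrost
~$ cabinet.scribe p='/hewacab' c='slehibu'
= ToolError: is a directory
~$ cabinet.newfold p='/hewacab/dru'
= ok
~$ cabinet.rehome s='/hewacab/fim' d='/hewacab/dru/huhis'
= ok
~$ cabinet.scribe p='/hewacab/dru/nozu' c='lugodro'
= created
~$ cabinet.scribe p='/bibogro' c='slusluni'
= created
~$ cabinet.scribe p='/hewacab/tapru' c='wog'
= created
~$ cabinet.erase p='/hewacab/dru/huhis'
= ok


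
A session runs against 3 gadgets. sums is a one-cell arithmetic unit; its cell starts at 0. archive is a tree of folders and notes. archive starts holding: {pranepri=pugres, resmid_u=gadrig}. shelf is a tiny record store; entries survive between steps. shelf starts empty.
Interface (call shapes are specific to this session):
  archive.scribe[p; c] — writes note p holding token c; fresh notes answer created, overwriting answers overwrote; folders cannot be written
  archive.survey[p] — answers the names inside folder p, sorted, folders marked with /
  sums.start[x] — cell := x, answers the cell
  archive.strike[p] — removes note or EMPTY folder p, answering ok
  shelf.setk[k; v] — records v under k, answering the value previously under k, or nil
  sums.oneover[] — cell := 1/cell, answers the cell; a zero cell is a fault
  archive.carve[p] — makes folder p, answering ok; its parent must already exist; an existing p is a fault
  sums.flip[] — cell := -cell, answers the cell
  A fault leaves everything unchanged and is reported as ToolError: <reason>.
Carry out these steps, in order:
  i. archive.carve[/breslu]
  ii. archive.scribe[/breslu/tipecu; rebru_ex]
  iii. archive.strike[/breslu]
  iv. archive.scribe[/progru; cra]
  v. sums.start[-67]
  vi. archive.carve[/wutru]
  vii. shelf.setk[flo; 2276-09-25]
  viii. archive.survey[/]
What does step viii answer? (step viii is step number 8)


>>> carve p: /breslu
[out] ok
>>> scribe p: /breslu/tipecu c: rebru_ex
[out] created
>>> strike p: /breslu
[out] ToolError: not empty
>>> scribe p: /progru c: cra
[out] created
>>> start x: -67
[out] -67
>>> carve p: /wutru
[out] ok
>>> setk k: flo v: 2276-09-25
[out] nil
>>> survey p: /
[out] [breslu/, pranepri, progru, resmid_u, wutru/]

Answer: [breslu/, pranepri, progru, resmid_u, wutru/]


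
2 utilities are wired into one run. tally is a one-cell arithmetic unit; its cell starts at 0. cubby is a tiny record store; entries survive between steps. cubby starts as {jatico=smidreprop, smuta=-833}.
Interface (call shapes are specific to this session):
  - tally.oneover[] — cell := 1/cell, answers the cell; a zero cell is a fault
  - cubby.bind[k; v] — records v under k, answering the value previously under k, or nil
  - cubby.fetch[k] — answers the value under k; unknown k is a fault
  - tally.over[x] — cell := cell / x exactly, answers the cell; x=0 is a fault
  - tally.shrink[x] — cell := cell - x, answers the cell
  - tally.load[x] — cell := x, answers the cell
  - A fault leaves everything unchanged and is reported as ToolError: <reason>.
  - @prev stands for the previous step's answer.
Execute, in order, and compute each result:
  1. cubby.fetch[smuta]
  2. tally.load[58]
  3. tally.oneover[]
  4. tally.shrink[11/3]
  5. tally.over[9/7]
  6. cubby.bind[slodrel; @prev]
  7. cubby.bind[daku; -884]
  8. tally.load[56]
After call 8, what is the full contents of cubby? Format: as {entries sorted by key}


Act: cubby.fetch[k→smuta]
Obs: -833
Act: tally.load[x→58]
Obs: 58
Act: tally.oneover[]
Obs: 1/58
Act: tally.shrink[x→11/3]
Obs: -635/174
Act: tally.over[x→9/7]
Obs: -4445/1566
Act: cubby.bind[k→slodrel; v→@prev]
Obs: nil
Act: cubby.bind[k→daku; v→-884]
Obs: nil
Act: tally.load[x→56]
Obs: 56

Answer: {daku=-884, jatico=smidreprop, slodrel=-4445/1566, smuta=-833}


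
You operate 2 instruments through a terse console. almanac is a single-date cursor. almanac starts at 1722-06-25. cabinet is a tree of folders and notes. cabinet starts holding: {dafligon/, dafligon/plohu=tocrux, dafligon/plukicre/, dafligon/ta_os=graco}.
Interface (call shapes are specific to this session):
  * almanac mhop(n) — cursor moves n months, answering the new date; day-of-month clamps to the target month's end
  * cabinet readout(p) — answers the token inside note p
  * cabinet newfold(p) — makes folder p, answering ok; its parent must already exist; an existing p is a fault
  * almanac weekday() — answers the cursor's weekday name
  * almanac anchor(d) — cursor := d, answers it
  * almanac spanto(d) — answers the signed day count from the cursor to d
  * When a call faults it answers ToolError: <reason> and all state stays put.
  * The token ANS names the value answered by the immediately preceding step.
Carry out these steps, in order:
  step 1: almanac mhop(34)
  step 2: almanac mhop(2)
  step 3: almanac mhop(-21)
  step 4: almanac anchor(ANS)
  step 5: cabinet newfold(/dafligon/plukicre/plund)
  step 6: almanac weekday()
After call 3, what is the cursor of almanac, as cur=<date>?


I run almanac mhop(34), and observe 1725-04-25.
I invoke almanac mhop(2), which returns 1725-06-25.
Invoking almanac mhop(-21): 1723-09-25.
Now I run almanac anchor(ANS): 1723-09-25.
I invoke cabinet newfold(/dafligon/plukicre/plund), → ok.
I run almanac weekday(), — result: Saturday.

Answer: cur=1723-09-25
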